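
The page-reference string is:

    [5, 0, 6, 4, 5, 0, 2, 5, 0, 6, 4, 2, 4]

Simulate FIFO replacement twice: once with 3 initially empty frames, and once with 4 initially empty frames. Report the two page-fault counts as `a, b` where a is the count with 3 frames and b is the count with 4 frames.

9, 10

3 frames: F F F F F F F . . F F . . → 9 faults.
4 frames: F F F F . . F F F F F F . → 10 faults.
10 > 9: adding a frame increased faults — Belady's anomaly.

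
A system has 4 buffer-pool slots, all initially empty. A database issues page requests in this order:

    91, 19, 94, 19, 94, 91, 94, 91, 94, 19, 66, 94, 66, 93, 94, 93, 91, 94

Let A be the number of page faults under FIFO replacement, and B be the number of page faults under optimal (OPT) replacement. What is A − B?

1

Under FIFO: F F F . . . . . . . F . . F . . F . → 6 faults.
Under OPT: F F F . . . . . . . F . . F . . . . → 5 faults.
A − B = 6 − 5 = 1.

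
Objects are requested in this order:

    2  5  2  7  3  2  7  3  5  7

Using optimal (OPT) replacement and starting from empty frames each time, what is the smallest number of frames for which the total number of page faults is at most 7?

f=1: 10 faults
f=2: 6 faults
f=3: 5 faults
f=4: 4 faults
Smallest f with faults ≤ 7 is 2.

2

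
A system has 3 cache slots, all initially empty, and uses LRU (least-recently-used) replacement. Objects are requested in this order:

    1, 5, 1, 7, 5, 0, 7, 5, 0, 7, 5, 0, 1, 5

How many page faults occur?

1: miss, frames {1}
5: miss, frames {1,5}
1: hit
7: miss, frames {5,1,7}
5: hit
0: miss, evict 1, frames {7,5,0}
7: hit
5: hit
0: hit
7: hit
5: hit
0: hit
1: miss, evict 7, frames {5,0,1}
5: hit
Page faults: 5.

5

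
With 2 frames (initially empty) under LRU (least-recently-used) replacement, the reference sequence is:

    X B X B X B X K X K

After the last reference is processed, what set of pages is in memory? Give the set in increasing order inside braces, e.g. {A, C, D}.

{K, X}

X → fault, frames (X)
B → fault, frames (X B)
X → hit
B → hit
X → hit
B → hit
X → hit
K → fault, evict B, frames (X K)
X → hit
K → hit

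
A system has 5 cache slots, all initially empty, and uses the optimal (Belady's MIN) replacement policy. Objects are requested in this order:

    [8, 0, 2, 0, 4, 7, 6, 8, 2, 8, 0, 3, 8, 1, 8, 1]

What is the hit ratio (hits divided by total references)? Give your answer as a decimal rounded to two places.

0.50

8: miss, frames {8}
0: miss, frames {8,0}
2: miss, frames {8,0,2}
0: hit
4: miss, frames {8,0,2,4}
7: miss, frames {8,0,2,4,7}
6: miss, evict 7, frames {8,0,2,4,6}
8: hit
2: hit
8: hit
0: hit
3: miss, evict 6, frames {8,0,2,4,3}
8: hit
1: miss, evict 3, frames {8,0,2,4,1}
8: hit
1: hit
Hits: 8 of 16 references → 8/16 = 0.5000.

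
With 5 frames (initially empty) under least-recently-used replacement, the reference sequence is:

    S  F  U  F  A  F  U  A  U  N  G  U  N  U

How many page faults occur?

6

S: fault, frames (S)
F: fault, frames (S F)
U: fault, frames (S F U)
F: hit
A: fault, frames (S U F A)
F: hit
U: hit
A: hit
U: hit
N: fault, frames (S F A U N)
G: fault, evict S, frames (F A U N G)
U: hit
N: hit
U: hit
Page faults: 6.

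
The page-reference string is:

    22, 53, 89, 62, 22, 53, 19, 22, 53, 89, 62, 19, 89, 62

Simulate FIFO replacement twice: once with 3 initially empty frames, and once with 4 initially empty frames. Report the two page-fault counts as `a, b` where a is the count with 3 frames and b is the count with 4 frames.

3 frames: F F F F F F F . . F F . . . → 9 faults.
4 frames: F F F F . . F F F F F F . . → 10 faults.
10 > 9: adding a frame increased faults — Belady's anomaly.

9, 10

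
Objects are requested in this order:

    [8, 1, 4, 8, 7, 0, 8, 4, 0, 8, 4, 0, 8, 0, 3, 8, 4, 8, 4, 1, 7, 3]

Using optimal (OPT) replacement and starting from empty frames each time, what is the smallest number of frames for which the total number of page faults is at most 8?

3

f=1: 22 faults
f=2: 13 faults
f=3: 8 faults
f=4: 7 faults
f=5: 6 faults
f=6: 6 faults
Smallest f with faults ≤ 8 is 3.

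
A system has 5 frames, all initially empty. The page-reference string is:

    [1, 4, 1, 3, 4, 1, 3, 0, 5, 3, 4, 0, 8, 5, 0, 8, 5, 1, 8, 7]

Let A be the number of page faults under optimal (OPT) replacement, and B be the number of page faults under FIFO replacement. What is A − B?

Under OPT: F F . F . . . F F . . . F . . . . . . F → 7 faults.
Under FIFO: F F . F . . . F F . . . F . . . . F . F → 8 faults.
A − B = 7 − 8 = -1.

-1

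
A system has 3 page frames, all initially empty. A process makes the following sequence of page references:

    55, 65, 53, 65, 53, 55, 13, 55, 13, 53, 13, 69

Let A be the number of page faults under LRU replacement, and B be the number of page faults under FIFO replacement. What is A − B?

-1

Under LRU: F F F . . . F . . . . F → 5 faults.
Under FIFO: F F F . . . F F . . . F → 6 faults.
A − B = 5 − 6 = -1.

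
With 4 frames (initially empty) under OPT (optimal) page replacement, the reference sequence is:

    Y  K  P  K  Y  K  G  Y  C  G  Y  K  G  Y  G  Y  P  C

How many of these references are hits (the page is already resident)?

Y -> fault, frames {Y}
K -> fault, frames {Y,K}
P -> fault, frames {Y,K,P}
K -> hit
Y -> hit
K -> hit
G -> fault, frames {Y,K,P,G}
Y -> hit
C -> fault, evict P, frames {Y,K,G,C}
G -> hit
Y -> hit
K -> hit
G -> hit
Y -> hit
G -> hit
Y -> hit
P -> fault, evict G, frames {Y,K,C,P}
C -> hit
Hits: 12.

12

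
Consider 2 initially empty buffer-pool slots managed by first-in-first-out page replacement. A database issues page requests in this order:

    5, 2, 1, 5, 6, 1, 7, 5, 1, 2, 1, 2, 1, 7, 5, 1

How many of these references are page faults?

5 → fault, frames (5)
2 → fault, frames (5 2)
1 → fault, evict 5, frames (2 1)
5 → fault, evict 2, frames (1 5)
6 → fault, evict 1, frames (5 6)
1 → fault, evict 5, frames (6 1)
7 → fault, evict 6, frames (1 7)
5 → fault, evict 1, frames (7 5)
1 → fault, evict 7, frames (5 1)
2 → fault, evict 5, frames (1 2)
1 → hit
2 → hit
1 → hit
7 → fault, evict 1, frames (2 7)
5 → fault, evict 2, frames (7 5)
1 → fault, evict 7, frames (5 1)
Page faults: 13.

13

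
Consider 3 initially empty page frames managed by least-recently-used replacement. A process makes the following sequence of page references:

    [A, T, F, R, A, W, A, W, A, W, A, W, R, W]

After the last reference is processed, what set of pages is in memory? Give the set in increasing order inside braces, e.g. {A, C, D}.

{A, R, W}

A → miss, frames [A]
T → miss, frames [A, T]
F → miss, frames [A, T, F]
R → miss, evict A, frames [T, F, R]
A → miss, evict T, frames [F, R, A]
W → miss, evict F, frames [R, A, W]
A → hit
W → hit
A → hit
W → hit
A → hit
W → hit
R → hit
W → hit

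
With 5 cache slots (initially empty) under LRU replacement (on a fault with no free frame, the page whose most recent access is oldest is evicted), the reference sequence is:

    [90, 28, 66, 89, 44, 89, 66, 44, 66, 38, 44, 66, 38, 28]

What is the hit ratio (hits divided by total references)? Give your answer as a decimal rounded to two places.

90: miss, frames [90]
28: miss, frames [90, 28]
66: miss, frames [90, 28, 66]
89: miss, frames [90, 28, 66, 89]
44: miss, frames [90, 28, 66, 89, 44]
89: hit
66: hit
44: hit
66: hit
38: miss, evict 90, frames [28, 89, 44, 66, 38]
44: hit
66: hit
38: hit
28: hit
Hits: 8 of 14 references → 8/14 = 0.5714.

0.57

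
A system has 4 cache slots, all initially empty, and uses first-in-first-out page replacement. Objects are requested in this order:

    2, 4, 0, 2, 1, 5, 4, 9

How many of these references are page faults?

6

2 -> miss, frames (2)
4 -> miss, frames (2 4)
0 -> miss, frames (2 4 0)
2 -> hit
1 -> miss, frames (2 4 0 1)
5 -> miss, evict 2, frames (4 0 1 5)
4 -> hit
9 -> miss, evict 4, frames (0 1 5 9)
Page faults: 6.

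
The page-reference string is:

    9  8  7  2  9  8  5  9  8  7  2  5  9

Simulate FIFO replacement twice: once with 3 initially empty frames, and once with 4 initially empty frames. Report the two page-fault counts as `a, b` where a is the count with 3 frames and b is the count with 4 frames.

3 frames: F F F F F F F . . F F . F → 10 faults.
4 frames: F F F F . . F F F F F F F → 11 faults.
11 > 10: adding a frame increased faults — Belady's anomaly.

10, 11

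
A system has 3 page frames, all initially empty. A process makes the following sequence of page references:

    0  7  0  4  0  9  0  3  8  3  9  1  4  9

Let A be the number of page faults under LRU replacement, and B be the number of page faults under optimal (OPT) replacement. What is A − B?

1

Under LRU: F F . F . F . F F . F F F . → 9 faults.
Under OPT: F F . F . F . F F . . F F . → 8 faults.
A − B = 9 − 8 = 1.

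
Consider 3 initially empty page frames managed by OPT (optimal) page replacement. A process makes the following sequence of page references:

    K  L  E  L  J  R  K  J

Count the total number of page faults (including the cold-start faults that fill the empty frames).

5

K: miss, frames (K)
L: miss, frames (K L)
E: miss, frames (K L E)
L: hit
J: miss, evict E, frames (K L J)
R: miss, evict L, frames (K J R)
K: hit
J: hit
Page faults: 5.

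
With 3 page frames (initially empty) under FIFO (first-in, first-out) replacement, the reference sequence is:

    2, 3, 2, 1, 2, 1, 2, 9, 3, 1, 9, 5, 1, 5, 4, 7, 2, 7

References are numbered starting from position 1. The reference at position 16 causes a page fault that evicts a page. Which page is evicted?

9

pos 1: 2 → miss, frames {2}
pos 2: 3 → miss, frames {2,3}
pos 3: 2 → hit
pos 4: 1 → miss, frames {2,3,1}
pos 5: 2 → hit
pos 6: 1 → hit
pos 7: 2 → hit
pos 8: 9 → miss, evict 2, frames {3,1,9}
pos 9: 3 → hit
pos 10: 1 → hit
pos 11: 9 → hit
pos 12: 5 → miss, evict 3, frames {1,9,5}
pos 13: 1 → hit
pos 14: 5 → hit
pos 15: 4 → miss, evict 1, frames {9,5,4}
pos 16: 7 → miss, evict 9, frames {5,4,7}
At position 16, page 9 is evicted.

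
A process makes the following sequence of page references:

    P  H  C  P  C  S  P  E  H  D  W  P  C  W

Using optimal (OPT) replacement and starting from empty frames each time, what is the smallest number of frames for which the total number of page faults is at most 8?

3

f=1: 14 faults
f=2: 9 faults
f=3: 8 faults
f=4: 7 faults
f=5: 7 faults
f=6: 7 faults
f=7: 7 faults
Smallest f with faults ≤ 8 is 3.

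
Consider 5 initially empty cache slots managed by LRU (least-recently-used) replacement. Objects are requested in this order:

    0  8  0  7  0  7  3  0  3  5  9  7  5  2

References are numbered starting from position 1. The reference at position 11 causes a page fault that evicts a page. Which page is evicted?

pos 1: 0 -> miss, frames [0]
pos 2: 8 -> miss, frames [0, 8]
pos 3: 0 -> hit
pos 4: 7 -> miss, frames [8, 0, 7]
pos 5: 0 -> hit
pos 6: 7 -> hit
pos 7: 3 -> miss, frames [8, 0, 7, 3]
pos 8: 0 -> hit
pos 9: 3 -> hit
pos 10: 5 -> miss, frames [8, 7, 0, 3, 5]
pos 11: 9 -> miss, evict 8, frames [7, 0, 3, 5, 9]
At position 11, page 8 is evicted.

8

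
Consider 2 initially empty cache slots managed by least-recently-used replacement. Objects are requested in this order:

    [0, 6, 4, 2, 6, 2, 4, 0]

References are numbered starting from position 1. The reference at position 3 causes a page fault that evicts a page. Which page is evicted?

0

pos 1: 0 -> fault, frames {0}
pos 2: 6 -> fault, frames {0,6}
pos 3: 4 -> fault, evict 0, frames {6,4}
At position 3, page 0 is evicted.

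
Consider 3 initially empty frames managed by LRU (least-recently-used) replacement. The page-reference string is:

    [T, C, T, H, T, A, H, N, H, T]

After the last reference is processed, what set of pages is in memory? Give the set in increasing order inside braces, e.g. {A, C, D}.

{H, N, T}

T → fault, frames {T}
C → fault, frames {T,C}
T → hit
H → fault, frames {C,T,H}
T → hit
A → fault, evict C, frames {H,T,A}
H → hit
N → fault, evict T, frames {A,H,N}
H → hit
T → fault, evict A, frames {N,H,T}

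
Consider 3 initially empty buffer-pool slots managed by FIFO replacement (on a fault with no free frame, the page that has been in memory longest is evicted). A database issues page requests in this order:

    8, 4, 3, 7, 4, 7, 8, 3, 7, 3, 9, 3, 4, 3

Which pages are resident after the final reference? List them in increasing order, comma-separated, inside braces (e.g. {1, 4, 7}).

{3, 4, 9}

8 → fault, frames [8]
4 → fault, frames [8, 4]
3 → fault, frames [8, 4, 3]
7 → fault, evict 8, frames [4, 3, 7]
4 → hit
7 → hit
8 → fault, evict 4, frames [3, 7, 8]
3 → hit
7 → hit
3 → hit
9 → fault, evict 3, frames [7, 8, 9]
3 → fault, evict 7, frames [8, 9, 3]
4 → fault, evict 8, frames [9, 3, 4]
3 → hit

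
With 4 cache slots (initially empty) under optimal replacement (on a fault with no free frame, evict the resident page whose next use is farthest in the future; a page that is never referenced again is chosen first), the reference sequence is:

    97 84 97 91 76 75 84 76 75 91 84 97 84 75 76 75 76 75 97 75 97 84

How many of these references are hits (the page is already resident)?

16

97 -> miss, frames [97]
84 -> miss, frames [97, 84]
97 -> hit
91 -> miss, frames [97, 84, 91]
76 -> miss, frames [97, 84, 91, 76]
75 -> miss, evict 97, frames [84, 91, 76, 75]
84 -> hit
76 -> hit
75 -> hit
91 -> hit
84 -> hit
97 -> miss, evict 91, frames [84, 76, 75, 97]
84 -> hit
75 -> hit
76 -> hit
75 -> hit
76 -> hit
75 -> hit
97 -> hit
75 -> hit
97 -> hit
84 -> hit
Hits: 16.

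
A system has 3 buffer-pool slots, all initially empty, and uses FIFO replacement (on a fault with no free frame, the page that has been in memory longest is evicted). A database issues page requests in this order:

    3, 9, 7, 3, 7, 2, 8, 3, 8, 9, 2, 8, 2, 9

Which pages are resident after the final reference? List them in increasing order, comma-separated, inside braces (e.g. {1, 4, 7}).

{2, 8, 9}

3: miss, frames [3]
9: miss, frames [3, 9]
7: miss, frames [3, 9, 7]
3: hit
7: hit
2: miss, evict 3, frames [9, 7, 2]
8: miss, evict 9, frames [7, 2, 8]
3: miss, evict 7, frames [2, 8, 3]
8: hit
9: miss, evict 2, frames [8, 3, 9]
2: miss, evict 8, frames [3, 9, 2]
8: miss, evict 3, frames [9, 2, 8]
2: hit
9: hit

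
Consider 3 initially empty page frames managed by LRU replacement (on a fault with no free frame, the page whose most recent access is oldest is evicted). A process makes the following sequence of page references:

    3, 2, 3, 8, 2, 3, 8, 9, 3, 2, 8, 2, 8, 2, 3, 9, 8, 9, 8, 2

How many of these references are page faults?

3: miss, frames [3]
2: miss, frames [3, 2]
3: hit
8: miss, frames [2, 3, 8]
2: hit
3: hit
8: hit
9: miss, evict 2, frames [3, 8, 9]
3: hit
2: miss, evict 8, frames [9, 3, 2]
8: miss, evict 9, frames [3, 2, 8]
2: hit
8: hit
2: hit
3: hit
9: miss, evict 8, frames [2, 3, 9]
8: miss, evict 2, frames [3, 9, 8]
9: hit
8: hit
2: miss, evict 3, frames [9, 8, 2]
Page faults: 9.

9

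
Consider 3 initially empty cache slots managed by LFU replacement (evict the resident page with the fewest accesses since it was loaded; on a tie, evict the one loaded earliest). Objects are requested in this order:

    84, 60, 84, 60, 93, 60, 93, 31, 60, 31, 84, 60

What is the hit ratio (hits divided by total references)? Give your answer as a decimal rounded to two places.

84: fault, frames (84)
60: fault, frames (84 60)
84: hit
60: hit
93: fault, frames (84 60 93)
60: hit
93: hit
31: fault, evict 84, frames (60 93 31)
60: hit
31: hit
84: fault, evict 93, frames (60 31 84)
60: hit
Hits: 7 of 12 references → 7/12 = 0.5833.

0.58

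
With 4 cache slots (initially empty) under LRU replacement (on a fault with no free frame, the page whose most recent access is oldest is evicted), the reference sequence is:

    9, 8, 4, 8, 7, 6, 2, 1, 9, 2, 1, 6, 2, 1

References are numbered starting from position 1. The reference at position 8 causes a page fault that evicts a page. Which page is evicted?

pos 1: 9 -> fault, frames {9}
pos 2: 8 -> fault, frames {9,8}
pos 3: 4 -> fault, frames {9,8,4}
pos 4: 8 -> hit
pos 5: 7 -> fault, frames {9,4,8,7}
pos 6: 6 -> fault, evict 9, frames {4,8,7,6}
pos 7: 2 -> fault, evict 4, frames {8,7,6,2}
pos 8: 1 -> fault, evict 8, frames {7,6,2,1}
At position 8, page 8 is evicted.

8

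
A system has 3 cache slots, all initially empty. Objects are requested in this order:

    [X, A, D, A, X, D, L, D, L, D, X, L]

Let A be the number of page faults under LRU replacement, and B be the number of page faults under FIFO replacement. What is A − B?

Under LRU: F F F . . . F . . . . . → 4 faults.
Under FIFO: F F F . . . F . . . F . → 5 faults.
A − B = 4 − 5 = -1.

-1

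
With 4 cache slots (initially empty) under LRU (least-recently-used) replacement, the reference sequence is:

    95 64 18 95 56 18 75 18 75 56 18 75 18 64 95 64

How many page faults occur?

95 → miss, frames [95]
64 → miss, frames [95, 64]
18 → miss, frames [95, 64, 18]
95 → hit
56 → miss, frames [64, 18, 95, 56]
18 → hit
75 → miss, evict 64, frames [95, 56, 18, 75]
18 → hit
75 → hit
56 → hit
18 → hit
75 → hit
18 → hit
64 → miss, evict 95, frames [56, 75, 18, 64]
95 → miss, evict 56, frames [75, 18, 64, 95]
64 → hit
Page faults: 7.

7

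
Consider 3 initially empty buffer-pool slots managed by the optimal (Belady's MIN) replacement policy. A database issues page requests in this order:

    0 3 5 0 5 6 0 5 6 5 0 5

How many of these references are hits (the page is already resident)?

0 -> fault, frames (0)
3 -> fault, frames (0 3)
5 -> fault, frames (0 3 5)
0 -> hit
5 -> hit
6 -> fault, evict 3, frames (0 5 6)
0 -> hit
5 -> hit
6 -> hit
5 -> hit
0 -> hit
5 -> hit
Hits: 8.

8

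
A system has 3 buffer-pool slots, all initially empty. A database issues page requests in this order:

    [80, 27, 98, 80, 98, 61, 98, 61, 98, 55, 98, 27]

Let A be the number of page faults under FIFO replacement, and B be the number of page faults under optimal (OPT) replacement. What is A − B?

Under FIFO: F F F . . F . . . F . F → 6 faults.
Under OPT: F F F . . F . . . F . . → 5 faults.
A − B = 6 − 5 = 1.

1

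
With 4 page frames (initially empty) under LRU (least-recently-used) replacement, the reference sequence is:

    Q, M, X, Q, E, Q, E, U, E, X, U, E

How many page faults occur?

Q: miss, frames [Q]
M: miss, frames [Q, M]
X: miss, frames [Q, M, X]
Q: hit
E: miss, frames [M, X, Q, E]
Q: hit
E: hit
U: miss, evict M, frames [X, Q, E, U]
E: hit
X: hit
U: hit
E: hit
Page faults: 5.

5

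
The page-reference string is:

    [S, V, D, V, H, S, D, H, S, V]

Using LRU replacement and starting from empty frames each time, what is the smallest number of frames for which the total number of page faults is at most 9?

f=1: 10 faults
f=2: 9 faults
f=3: 7 faults
f=4: 4 faults
Smallest f with faults ≤ 9 is 2.

2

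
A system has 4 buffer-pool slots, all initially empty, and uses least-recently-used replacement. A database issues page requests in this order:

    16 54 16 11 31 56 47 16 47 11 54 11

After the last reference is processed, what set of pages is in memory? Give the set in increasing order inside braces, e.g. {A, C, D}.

{11, 16, 47, 54}

16 -> fault, frames (16)
54 -> fault, frames (16 54)
16 -> hit
11 -> fault, frames (54 16 11)
31 -> fault, frames (54 16 11 31)
56 -> fault, evict 54, frames (16 11 31 56)
47 -> fault, evict 16, frames (11 31 56 47)
16 -> fault, evict 11, frames (31 56 47 16)
47 -> hit
11 -> fault, evict 31, frames (56 16 47 11)
54 -> fault, evict 56, frames (16 47 11 54)
11 -> hit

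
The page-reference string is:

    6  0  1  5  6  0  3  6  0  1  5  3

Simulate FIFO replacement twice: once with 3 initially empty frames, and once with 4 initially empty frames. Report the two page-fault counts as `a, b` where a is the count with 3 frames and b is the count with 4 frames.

9, 10

3 frames: F F F F F F F . . F F . → 9 faults.
4 frames: F F F F . . F F F F F F → 10 faults.
10 > 9: adding a frame increased faults — Belady's anomaly.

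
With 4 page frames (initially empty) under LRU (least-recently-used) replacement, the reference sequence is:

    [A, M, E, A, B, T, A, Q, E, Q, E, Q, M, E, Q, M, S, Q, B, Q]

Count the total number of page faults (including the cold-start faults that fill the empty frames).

A: miss, frames (A)
M: miss, frames (A M)
E: miss, frames (A M E)
A: hit
B: miss, frames (M E A B)
T: miss, evict M, frames (E A B T)
A: hit
Q: miss, evict E, frames (B T A Q)
E: miss, evict B, frames (T A Q E)
Q: hit
E: hit
Q: hit
M: miss, evict T, frames (A E Q M)
E: hit
Q: hit
M: hit
S: miss, evict A, frames (E Q M S)
Q: hit
B: miss, evict E, frames (M S Q B)
Q: hit
Page faults: 10.

10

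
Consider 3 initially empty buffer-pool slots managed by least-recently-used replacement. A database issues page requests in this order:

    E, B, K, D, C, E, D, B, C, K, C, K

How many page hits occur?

E: miss, frames (E)
B: miss, frames (E B)
K: miss, frames (E B K)
D: miss, evict E, frames (B K D)
C: miss, evict B, frames (K D C)
E: miss, evict K, frames (D C E)
D: hit
B: miss, evict C, frames (E D B)
C: miss, evict E, frames (D B C)
K: miss, evict D, frames (B C K)
C: hit
K: hit
Hits: 3.

3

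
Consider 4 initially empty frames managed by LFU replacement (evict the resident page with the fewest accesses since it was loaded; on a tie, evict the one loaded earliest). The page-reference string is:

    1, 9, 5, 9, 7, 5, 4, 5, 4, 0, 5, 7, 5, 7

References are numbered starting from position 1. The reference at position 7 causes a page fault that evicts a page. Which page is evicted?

pos 1: 1 -> fault, frames {1}
pos 2: 9 -> fault, frames {1,9}
pos 3: 5 -> fault, frames {1,9,5}
pos 4: 9 -> hit
pos 5: 7 -> fault, frames {1,9,5,7}
pos 6: 5 -> hit
pos 7: 4 -> fault, evict 1, frames {9,5,7,4}
At position 7, page 1 is evicted.

1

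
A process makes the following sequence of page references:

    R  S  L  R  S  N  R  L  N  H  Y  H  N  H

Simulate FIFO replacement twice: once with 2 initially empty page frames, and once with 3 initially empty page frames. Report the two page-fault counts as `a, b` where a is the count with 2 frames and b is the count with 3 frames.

2 frames: F F F F F F F F F F F . F F → 13 faults.
3 frames: F F F . . F F . . F F . F . → 8 faults.
8 < 13: adding a frame reduced faults, as is typical.

13, 8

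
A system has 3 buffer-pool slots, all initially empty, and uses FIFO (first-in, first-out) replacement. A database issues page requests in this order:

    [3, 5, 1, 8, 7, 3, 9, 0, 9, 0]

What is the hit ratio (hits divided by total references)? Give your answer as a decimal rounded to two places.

3 → fault, frames {3}
5 → fault, frames {3,5}
1 → fault, frames {3,5,1}
8 → fault, evict 3, frames {5,1,8}
7 → fault, evict 5, frames {1,8,7}
3 → fault, evict 1, frames {8,7,3}
9 → fault, evict 8, frames {7,3,9}
0 → fault, evict 7, frames {3,9,0}
9 → hit
0 → hit
Hits: 2 of 10 references → 2/10 = 0.2000.

0.20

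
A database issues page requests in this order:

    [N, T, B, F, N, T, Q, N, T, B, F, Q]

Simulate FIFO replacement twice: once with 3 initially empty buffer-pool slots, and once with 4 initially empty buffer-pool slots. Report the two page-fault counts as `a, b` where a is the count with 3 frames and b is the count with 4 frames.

9, 10

3 frames: F F F F F F F . . F F . → 9 faults.
4 frames: F F F F . . F F F F F F → 10 faults.
10 > 9: adding a frame increased faults — Belady's anomaly.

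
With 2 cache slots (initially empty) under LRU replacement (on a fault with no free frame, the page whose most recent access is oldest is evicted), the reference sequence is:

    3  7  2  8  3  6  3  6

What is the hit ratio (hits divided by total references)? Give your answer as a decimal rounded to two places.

0.25

3 → fault, frames {3}
7 → fault, frames {3,7}
2 → fault, evict 3, frames {7,2}
8 → fault, evict 7, frames {2,8}
3 → fault, evict 2, frames {8,3}
6 → fault, evict 8, frames {3,6}
3 → hit
6 → hit
Hits: 2 of 8 references → 2/8 = 0.2500.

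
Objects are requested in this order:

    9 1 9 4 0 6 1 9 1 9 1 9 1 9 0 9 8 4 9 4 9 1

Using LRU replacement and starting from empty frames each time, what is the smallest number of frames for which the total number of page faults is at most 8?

5

f=1: 22 faults
f=2: 12 faults
f=3: 11 faults
f=4: 10 faults
f=5: 7 faults
f=6: 6 faults
Smallest f with faults ≤ 8 is 5.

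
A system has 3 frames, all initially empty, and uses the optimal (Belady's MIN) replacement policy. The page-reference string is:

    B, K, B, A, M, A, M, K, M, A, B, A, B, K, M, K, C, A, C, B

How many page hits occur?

12

B: fault, frames (B)
K: fault, frames (B K)
B: hit
A: fault, frames (B K A)
M: fault, evict B, frames (K A M)
A: hit
M: hit
K: hit
M: hit
A: hit
B: fault, evict M, frames (K A B)
A: hit
B: hit
K: hit
M: fault, evict B, frames (K A M)
K: hit
C: fault, evict M, frames (K A C)
A: hit
C: hit
B: fault, evict C, frames (K A B)
Hits: 12.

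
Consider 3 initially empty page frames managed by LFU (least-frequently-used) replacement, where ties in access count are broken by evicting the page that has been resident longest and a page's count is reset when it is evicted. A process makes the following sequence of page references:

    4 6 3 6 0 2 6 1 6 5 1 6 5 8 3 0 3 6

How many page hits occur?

7

4 → fault, frames [4]
6 → fault, frames [4, 6]
3 → fault, frames [4, 6, 3]
6 → hit
0 → fault, evict 4, frames [6, 3, 0]
2 → fault, evict 3, frames [6, 0, 2]
6 → hit
1 → fault, evict 0, frames [6, 2, 1]
6 → hit
5 → fault, evict 2, frames [6, 1, 5]
1 → hit
6 → hit
5 → hit
8 → fault, evict 1, frames [6, 5, 8]
3 → fault, evict 8, frames [6, 5, 3]
0 → fault, evict 3, frames [6, 5, 0]
3 → fault, evict 0, frames [6, 5, 3]
6 → hit
Hits: 7.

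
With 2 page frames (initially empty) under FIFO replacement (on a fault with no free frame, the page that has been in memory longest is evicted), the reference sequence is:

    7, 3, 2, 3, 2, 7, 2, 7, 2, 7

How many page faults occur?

7 → fault, frames {7}
3 → fault, frames {7,3}
2 → fault, evict 7, frames {3,2}
3 → hit
2 → hit
7 → fault, evict 3, frames {2,7}
2 → hit
7 → hit
2 → hit
7 → hit
Page faults: 4.

4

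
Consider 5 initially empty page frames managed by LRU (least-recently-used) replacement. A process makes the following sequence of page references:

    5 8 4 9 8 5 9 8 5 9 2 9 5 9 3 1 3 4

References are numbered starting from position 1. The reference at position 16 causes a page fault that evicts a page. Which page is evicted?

pos 1: 5 → fault, frames {5}
pos 2: 8 → fault, frames {5,8}
pos 3: 4 → fault, frames {5,8,4}
pos 4: 9 → fault, frames {5,8,4,9}
pos 5: 8 → hit
pos 6: 5 → hit
pos 7: 9 → hit
pos 8: 8 → hit
pos 9: 5 → hit
pos 10: 9 → hit
pos 11: 2 → fault, frames {4,8,5,9,2}
pos 12: 9 → hit
pos 13: 5 → hit
pos 14: 9 → hit
pos 15: 3 → fault, evict 4, frames {8,2,5,9,3}
pos 16: 1 → fault, evict 8, frames {2,5,9,3,1}
At position 16, page 8 is evicted.

8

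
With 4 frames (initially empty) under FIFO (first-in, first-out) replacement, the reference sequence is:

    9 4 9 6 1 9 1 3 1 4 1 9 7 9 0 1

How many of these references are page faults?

9 -> miss, frames [9]
4 -> miss, frames [9, 4]
9 -> hit
6 -> miss, frames [9, 4, 6]
1 -> miss, frames [9, 4, 6, 1]
9 -> hit
1 -> hit
3 -> miss, evict 9, frames [4, 6, 1, 3]
1 -> hit
4 -> hit
1 -> hit
9 -> miss, evict 4, frames [6, 1, 3, 9]
7 -> miss, evict 6, frames [1, 3, 9, 7]
9 -> hit
0 -> miss, evict 1, frames [3, 9, 7, 0]
1 -> miss, evict 3, frames [9, 7, 0, 1]
Page faults: 9.

9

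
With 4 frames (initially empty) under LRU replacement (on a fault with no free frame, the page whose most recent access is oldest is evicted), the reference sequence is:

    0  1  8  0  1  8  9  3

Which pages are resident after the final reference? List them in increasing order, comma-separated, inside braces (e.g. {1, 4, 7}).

{1, 3, 8, 9}

0 → miss, frames [0]
1 → miss, frames [0, 1]
8 → miss, frames [0, 1, 8]
0 → hit
1 → hit
8 → hit
9 → miss, frames [0, 1, 8, 9]
3 → miss, evict 0, frames [1, 8, 9, 3]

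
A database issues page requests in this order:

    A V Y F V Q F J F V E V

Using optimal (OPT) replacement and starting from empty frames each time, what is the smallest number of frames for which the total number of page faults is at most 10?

2

f=1: 12 faults
f=2: 8 faults
f=3: 7 faults
f=4: 7 faults
f=5: 7 faults
f=6: 7 faults
f=7: 7 faults
Smallest f with faults ≤ 10 is 2.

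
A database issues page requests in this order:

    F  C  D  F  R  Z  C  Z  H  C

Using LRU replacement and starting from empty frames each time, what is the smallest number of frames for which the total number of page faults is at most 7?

3

f=1: 10 faults
f=2: 9 faults
f=3: 7 faults
f=4: 7 faults
f=5: 6 faults
f=6: 6 faults
Smallest f with faults ≤ 7 is 3.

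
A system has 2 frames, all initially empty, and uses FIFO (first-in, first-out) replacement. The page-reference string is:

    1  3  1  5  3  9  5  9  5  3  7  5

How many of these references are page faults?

1 → miss, frames (1)
3 → miss, frames (1 3)
1 → hit
5 → miss, evict 1, frames (3 5)
3 → hit
9 → miss, evict 3, frames (5 9)
5 → hit
9 → hit
5 → hit
3 → miss, evict 5, frames (9 3)
7 → miss, evict 9, frames (3 7)
5 → miss, evict 3, frames (7 5)
Page faults: 7.

7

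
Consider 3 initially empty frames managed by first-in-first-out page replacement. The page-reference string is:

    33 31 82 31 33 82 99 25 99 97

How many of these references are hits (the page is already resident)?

33 -> fault, frames {33}
31 -> fault, frames {33,31}
82 -> fault, frames {33,31,82}
31 -> hit
33 -> hit
82 -> hit
99 -> fault, evict 33, frames {31,82,99}
25 -> fault, evict 31, frames {82,99,25}
99 -> hit
97 -> fault, evict 82, frames {99,25,97}
Hits: 4.

4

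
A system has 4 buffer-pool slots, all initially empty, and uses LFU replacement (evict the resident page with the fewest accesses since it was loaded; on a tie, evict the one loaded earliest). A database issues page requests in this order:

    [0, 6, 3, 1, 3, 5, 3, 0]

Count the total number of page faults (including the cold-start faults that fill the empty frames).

0 → miss, frames (0)
6 → miss, frames (0 6)
3 → miss, frames (0 6 3)
1 → miss, frames (0 6 3 1)
3 → hit
5 → miss, evict 0, frames (6 3 1 5)
3 → hit
0 → miss, evict 6, frames (3 1 5 0)
Page faults: 6.

6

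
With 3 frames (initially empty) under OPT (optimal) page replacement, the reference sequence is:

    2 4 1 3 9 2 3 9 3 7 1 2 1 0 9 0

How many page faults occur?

8

2: miss, frames {2}
4: miss, frames {2,4}
1: miss, frames {2,4,1}
3: miss, evict 4, frames {2,1,3}
9: miss, evict 1, frames {2,3,9}
2: hit
3: hit
9: hit
3: hit
7: miss, evict 3, frames {2,9,7}
1: miss, evict 7, frames {2,9,1}
2: hit
1: hit
0: miss, evict 1, frames {2,9,0}
9: hit
0: hit
Page faults: 8.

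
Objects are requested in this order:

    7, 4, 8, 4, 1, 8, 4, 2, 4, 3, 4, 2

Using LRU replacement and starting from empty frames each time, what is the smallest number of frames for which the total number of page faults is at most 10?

f=1: 12 faults
f=2: 9 faults
f=3: 6 faults
f=4: 6 faults
f=5: 6 faults
f=6: 6 faults
Smallest f with faults ≤ 10 is 2.

2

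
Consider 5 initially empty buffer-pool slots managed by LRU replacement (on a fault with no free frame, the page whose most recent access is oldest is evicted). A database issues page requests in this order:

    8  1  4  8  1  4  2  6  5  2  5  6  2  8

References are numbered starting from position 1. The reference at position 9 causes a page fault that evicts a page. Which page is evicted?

8

pos 1: 8: miss, frames {8}
pos 2: 1: miss, frames {8,1}
pos 3: 4: miss, frames {8,1,4}
pos 4: 8: hit
pos 5: 1: hit
pos 6: 4: hit
pos 7: 2: miss, frames {8,1,4,2}
pos 8: 6: miss, frames {8,1,4,2,6}
pos 9: 5: miss, evict 8, frames {1,4,2,6,5}
At position 9, page 8 is evicted.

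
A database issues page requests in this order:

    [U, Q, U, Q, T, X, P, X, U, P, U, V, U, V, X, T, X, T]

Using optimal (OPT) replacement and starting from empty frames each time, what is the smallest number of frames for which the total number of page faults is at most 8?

3

f=1: 18 faults
f=2: 9 faults
f=3: 7 faults
f=4: 6 faults
f=5: 6 faults
f=6: 6 faults
Smallest f with faults ≤ 8 is 3.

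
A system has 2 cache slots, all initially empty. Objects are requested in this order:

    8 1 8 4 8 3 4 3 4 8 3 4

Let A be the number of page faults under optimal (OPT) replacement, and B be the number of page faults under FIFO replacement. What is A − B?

Under OPT: F F . F . F . . . F . F → 6 faults.
Under FIFO: F F . F F F F . . F F F → 9 faults.
A − B = 6 − 9 = -3.

-3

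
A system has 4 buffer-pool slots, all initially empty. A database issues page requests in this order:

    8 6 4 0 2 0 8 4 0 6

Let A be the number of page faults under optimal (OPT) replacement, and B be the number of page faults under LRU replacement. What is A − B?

Under OPT: F F F F F . . . . F → 6 faults.
Under LRU: F F F F F . F . . F → 7 faults.
A − B = 6 − 7 = -1.

-1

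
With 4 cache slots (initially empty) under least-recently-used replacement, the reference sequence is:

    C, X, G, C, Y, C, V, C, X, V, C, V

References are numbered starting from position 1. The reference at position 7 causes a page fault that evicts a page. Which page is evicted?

X

pos 1: C → fault, frames {C}
pos 2: X → fault, frames {C,X}
pos 3: G → fault, frames {C,X,G}
pos 4: C → hit
pos 5: Y → fault, frames {X,G,C,Y}
pos 6: C → hit
pos 7: V → fault, evict X, frames {G,Y,C,V}
At position 7, page X is evicted.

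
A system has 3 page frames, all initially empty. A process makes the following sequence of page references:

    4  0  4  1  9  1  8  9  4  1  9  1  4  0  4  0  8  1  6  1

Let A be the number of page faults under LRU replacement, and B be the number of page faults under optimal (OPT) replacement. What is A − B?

Under LRU: F F . F F . F . F F . . . F . . F F F . → 11 faults.
Under OPT: F F . F F . F . . F . . . F . . F . F . → 9 faults.
A − B = 11 − 9 = 2.

2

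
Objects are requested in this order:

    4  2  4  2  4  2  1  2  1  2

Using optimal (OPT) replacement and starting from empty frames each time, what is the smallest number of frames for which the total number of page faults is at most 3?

2

f=1: 10 faults
f=2: 3 faults
f=3: 3 faults
Smallest f with faults ≤ 3 is 2.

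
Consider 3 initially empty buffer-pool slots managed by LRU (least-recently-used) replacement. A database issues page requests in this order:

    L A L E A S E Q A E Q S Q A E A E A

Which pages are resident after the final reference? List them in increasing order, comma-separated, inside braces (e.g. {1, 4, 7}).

L -> miss, frames (L)
A -> miss, frames (L A)
L -> hit
E -> miss, frames (A L E)
A -> hit
S -> miss, evict L, frames (E A S)
E -> hit
Q -> miss, evict A, frames (S E Q)
A -> miss, evict S, frames (E Q A)
E -> hit
Q -> hit
S -> miss, evict A, frames (E Q S)
Q -> hit
A -> miss, evict E, frames (S Q A)
E -> miss, evict S, frames (Q A E)
A -> hit
E -> hit
A -> hit

{A, E, Q}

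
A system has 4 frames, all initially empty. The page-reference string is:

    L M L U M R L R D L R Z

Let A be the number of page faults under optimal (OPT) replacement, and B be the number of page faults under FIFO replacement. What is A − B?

-1

Under OPT: F F . F . F . . F . . F → 6 faults.
Under FIFO: F F . F . F . . F F . F → 7 faults.
A − B = 6 − 7 = -1.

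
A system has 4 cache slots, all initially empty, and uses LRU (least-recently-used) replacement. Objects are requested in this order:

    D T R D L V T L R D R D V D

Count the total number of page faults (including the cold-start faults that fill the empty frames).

9

D: miss, frames {D}
T: miss, frames {D,T}
R: miss, frames {D,T,R}
D: hit
L: miss, frames {T,R,D,L}
V: miss, evict T, frames {R,D,L,V}
T: miss, evict R, frames {D,L,V,T}
L: hit
R: miss, evict D, frames {V,T,L,R}
D: miss, evict V, frames {T,L,R,D}
R: hit
D: hit
V: miss, evict T, frames {L,R,D,V}
D: hit
Page faults: 9.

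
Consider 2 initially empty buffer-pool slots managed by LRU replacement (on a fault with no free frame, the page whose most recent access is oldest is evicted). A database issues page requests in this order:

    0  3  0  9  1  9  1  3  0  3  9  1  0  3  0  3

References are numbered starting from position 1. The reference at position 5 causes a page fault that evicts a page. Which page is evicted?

0

pos 1: 0: miss, frames (0)
pos 2: 3: miss, frames (0 3)
pos 3: 0: hit
pos 4: 9: miss, evict 3, frames (0 9)
pos 5: 1: miss, evict 0, frames (9 1)
At position 5, page 0 is evicted.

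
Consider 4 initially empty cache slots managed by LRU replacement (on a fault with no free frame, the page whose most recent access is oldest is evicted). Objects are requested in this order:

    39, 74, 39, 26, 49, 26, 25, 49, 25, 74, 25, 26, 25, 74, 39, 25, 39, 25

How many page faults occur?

39: fault, frames [39]
74: fault, frames [39, 74]
39: hit
26: fault, frames [74, 39, 26]
49: fault, frames [74, 39, 26, 49]
26: hit
25: fault, evict 74, frames [39, 49, 26, 25]
49: hit
25: hit
74: fault, evict 39, frames [26, 49, 25, 74]
25: hit
26: hit
25: hit
74: hit
39: fault, evict 49, frames [26, 25, 74, 39]
25: hit
39: hit
25: hit
Page faults: 7.

7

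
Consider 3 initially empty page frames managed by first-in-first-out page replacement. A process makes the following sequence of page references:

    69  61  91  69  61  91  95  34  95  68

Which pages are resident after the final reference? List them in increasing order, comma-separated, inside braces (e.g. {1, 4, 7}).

{34, 68, 95}

69 -> miss, frames [69]
61 -> miss, frames [69, 61]
91 -> miss, frames [69, 61, 91]
69 -> hit
61 -> hit
91 -> hit
95 -> miss, evict 69, frames [61, 91, 95]
34 -> miss, evict 61, frames [91, 95, 34]
95 -> hit
68 -> miss, evict 91, frames [95, 34, 68]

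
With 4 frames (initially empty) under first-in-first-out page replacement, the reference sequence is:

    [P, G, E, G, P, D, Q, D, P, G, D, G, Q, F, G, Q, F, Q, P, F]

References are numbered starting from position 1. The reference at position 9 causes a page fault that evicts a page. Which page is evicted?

G

pos 1: P → fault, frames {P}
pos 2: G → fault, frames {P,G}
pos 3: E → fault, frames {P,G,E}
pos 4: G → hit
pos 5: P → hit
pos 6: D → fault, frames {P,G,E,D}
pos 7: Q → fault, evict P, frames {G,E,D,Q}
pos 8: D → hit
pos 9: P → fault, evict G, frames {E,D,Q,P}
At position 9, page G is evicted.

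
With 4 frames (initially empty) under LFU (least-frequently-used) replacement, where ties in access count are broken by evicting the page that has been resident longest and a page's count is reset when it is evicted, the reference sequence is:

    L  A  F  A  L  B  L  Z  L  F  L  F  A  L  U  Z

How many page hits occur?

8

L → miss, frames (L)
A → miss, frames (L A)
F → miss, frames (L A F)
A → hit
L → hit
B → miss, frames (L A F B)
L → hit
Z → miss, evict F, frames (L A B Z)
L → hit
F → miss, evict B, frames (L A Z F)
L → hit
F → hit
A → hit
L → hit
U → miss, evict Z, frames (L A F U)
Z → miss, evict U, frames (L A F Z)
Hits: 8.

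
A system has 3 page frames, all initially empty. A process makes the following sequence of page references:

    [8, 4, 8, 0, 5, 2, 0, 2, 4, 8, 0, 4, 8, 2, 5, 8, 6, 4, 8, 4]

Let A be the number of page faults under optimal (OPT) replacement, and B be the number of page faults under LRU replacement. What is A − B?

-3

Under OPT: F F . F F F . . . F . . . F F . F . . . → 9 faults.
Under LRU: F F . F F F . . F F F . . F F . F F . . → 12 faults.
A − B = 9 − 12 = -3.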